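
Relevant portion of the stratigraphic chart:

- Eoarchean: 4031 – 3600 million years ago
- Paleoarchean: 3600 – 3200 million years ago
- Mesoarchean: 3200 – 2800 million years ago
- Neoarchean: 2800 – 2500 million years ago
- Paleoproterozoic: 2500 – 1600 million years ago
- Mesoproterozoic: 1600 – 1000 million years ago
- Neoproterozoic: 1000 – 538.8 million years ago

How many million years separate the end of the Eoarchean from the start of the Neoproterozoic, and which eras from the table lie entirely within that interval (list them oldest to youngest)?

2600 million years; Paleoarchean, Mesoarchean, Neoarchean, Paleoproterozoic, Mesoproterozoic

End of Eoarchean = 3600 Ma; start of Neoproterozoic = 1000 Ma.
Gap = 3600 − 1000 = 2600 Myr.
Eras wholly inside 3600–1000 Ma: Paleoarchean (3600–3200), Mesoarchean (3200–2800), Neoarchean (2800–2500), Paleoproterozoic (2500–1600), Mesoproterozoic (1600–1000).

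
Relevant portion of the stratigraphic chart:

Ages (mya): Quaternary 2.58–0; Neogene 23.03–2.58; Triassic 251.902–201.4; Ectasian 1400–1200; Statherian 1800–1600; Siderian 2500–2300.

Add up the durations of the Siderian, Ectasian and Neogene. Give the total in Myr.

420.45 million years

Duration is start − end for each: (2500 − 2300) + (1400 − 1200) + (23.03 − 2.58).
That is 200 + 200 + 20.45, which totals 420.45 million years.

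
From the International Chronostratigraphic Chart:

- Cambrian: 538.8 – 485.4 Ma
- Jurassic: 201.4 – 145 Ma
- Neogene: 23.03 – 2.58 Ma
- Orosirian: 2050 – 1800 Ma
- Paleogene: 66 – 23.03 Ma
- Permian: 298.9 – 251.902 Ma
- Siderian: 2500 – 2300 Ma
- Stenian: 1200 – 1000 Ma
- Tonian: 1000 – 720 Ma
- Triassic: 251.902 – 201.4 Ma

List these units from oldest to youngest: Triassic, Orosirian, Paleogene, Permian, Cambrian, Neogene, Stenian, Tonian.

The oldest of these is Orosirian (starts 2050 Ma) and the youngest is Neogene (ends 2.58 Ma).
In between, by decreasing start age: Stenian (1200), Tonian (1000), Cambrian (538.8), Permian (298.9), Triassic (251.902), Paleogene (66).

Orosirian, Stenian, Tonian, Cambrian, Permian, Triassic, Paleogene, Neogene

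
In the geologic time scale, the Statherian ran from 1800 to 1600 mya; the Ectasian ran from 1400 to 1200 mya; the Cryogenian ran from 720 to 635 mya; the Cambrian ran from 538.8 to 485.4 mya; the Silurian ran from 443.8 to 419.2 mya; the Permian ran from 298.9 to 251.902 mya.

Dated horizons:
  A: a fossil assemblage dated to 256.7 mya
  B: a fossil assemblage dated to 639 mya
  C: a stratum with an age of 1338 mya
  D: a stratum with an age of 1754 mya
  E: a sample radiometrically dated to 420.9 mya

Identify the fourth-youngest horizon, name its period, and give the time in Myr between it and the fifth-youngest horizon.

C, in the Ectasian; 416 million years to D

Smaller Ma means younger, so youngest first: A 256.7 < E 420.9 < B 639 < C 1338 < D 1754.
Counting 4 along gives C (1338 Ma); the excerpt puts that inside the Ectasian, 1400–1200 Ma.
Next in line is D (1754 Ma), and 1754 − 1338 = 416 Myr.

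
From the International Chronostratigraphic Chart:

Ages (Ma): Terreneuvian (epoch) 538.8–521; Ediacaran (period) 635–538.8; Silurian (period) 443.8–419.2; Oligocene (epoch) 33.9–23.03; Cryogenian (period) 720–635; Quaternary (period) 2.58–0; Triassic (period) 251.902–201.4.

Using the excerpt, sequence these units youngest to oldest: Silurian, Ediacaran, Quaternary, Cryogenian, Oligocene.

Read off each span (Ma): Silurian 443.8–419.2; Ediacaran 635–538.8; Quaternary 2.58–0; Cryogenian 720–635; Oligocene 33.9–23.03.
Larger Ma is older, so oldest→youngest is Cryogenian, Ediacaran, Silurian, Oligocene, Quaternary; reverse it for youngest→oldest.

Quaternary, Oligocene, Silurian, Ediacaran, Cryogenian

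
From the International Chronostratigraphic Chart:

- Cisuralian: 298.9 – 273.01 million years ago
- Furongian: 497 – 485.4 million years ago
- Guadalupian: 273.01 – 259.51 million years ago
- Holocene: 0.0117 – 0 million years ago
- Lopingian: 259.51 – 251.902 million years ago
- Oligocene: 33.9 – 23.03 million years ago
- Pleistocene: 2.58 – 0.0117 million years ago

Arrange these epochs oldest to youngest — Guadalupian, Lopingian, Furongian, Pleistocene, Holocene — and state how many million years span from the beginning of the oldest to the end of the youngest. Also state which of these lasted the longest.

Furongian, Guadalupian, Lopingian, Pleistocene, Holocene; total span 497 Myr; longest is Guadalupian

Start ages (Ma): Furongian 497, Guadalupian 273.01, Lopingian 259.51, Pleistocene 2.58, Holocene 0.0117.
Ordered oldest to youngest: Furongian, Guadalupian, Lopingian, Pleistocene, Holocene.
Span = 497 − 0 = 497 Myr.
Durations: Holocene 0.0117, Furongian 11.6, Lopingian 7.608, Guadalupian 13.5, Pleistocene 2.5683 → longest is Guadalupian (13.5 Myr).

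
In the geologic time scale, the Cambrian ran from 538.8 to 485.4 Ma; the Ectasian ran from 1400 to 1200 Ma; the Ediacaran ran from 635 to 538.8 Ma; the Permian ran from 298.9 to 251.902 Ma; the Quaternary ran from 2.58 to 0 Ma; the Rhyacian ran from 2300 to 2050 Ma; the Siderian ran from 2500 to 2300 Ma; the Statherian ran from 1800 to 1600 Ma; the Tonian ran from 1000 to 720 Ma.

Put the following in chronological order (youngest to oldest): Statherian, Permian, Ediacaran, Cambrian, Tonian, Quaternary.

Sorting by start age (ascending Ma, since larger Ma = older): Quaternary began 2.58, Permian began 298.9, Cambrian began 538.8, Ediacaran began 635, Tonian began 1000, Statherian began 1800.

Quaternary, Permian, Cambrian, Ediacaran, Tonian, Statherian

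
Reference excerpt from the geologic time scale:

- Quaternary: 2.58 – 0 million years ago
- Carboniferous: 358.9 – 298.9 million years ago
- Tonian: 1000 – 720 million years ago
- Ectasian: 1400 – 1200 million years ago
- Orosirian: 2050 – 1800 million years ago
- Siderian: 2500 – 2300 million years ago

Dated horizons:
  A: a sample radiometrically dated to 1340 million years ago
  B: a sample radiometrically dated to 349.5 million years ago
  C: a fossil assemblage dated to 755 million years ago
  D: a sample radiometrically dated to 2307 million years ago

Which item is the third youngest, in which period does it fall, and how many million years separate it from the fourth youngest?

Smaller Ma means younger, so youngest first: B 349.5 < C 755 < A 1340 < D 2307.
Counting 3 along gives A (1340 Ma); the excerpt puts that inside the Ectasian, 1400–1200 Ma.
Next in line is D (2307 Ma), and 2307 − 1340 = 967 Myr.

A, in the Ectasian; 967 million years to D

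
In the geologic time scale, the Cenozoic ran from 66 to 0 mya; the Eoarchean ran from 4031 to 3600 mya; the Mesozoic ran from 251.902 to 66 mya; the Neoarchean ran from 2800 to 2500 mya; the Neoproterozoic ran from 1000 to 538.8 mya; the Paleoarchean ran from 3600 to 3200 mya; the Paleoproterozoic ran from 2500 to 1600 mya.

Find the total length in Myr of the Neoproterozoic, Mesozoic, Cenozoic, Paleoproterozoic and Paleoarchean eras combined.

Each duration: Neoproterozoic = 461.2; Mesozoic = 185.902; Cenozoic = 66; Paleoproterozoic = 900; Paleoarchean = 400.
Sum: 461.2 + 185.902 + 66 + 900 + 400 = 2013.102 Myr.

2013.102 million years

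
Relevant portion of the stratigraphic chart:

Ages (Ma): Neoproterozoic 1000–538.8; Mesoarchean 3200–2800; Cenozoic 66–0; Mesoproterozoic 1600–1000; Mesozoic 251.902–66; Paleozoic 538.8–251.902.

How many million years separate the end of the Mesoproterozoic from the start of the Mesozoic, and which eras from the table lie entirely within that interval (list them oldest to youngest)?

748.098 million years; Neoproterozoic, Paleozoic

The Mesoproterozoic closes at 1000 Ma and the Mesozoic opens at 251.902 Ma, so the interval is 1000 − 251.902 = 748.098 Myr.
An era fits inside if it starts at or after 1000 Ma and ends at or before 251.902 Ma; oldest first that gives Neoproterozoic, Paleozoic.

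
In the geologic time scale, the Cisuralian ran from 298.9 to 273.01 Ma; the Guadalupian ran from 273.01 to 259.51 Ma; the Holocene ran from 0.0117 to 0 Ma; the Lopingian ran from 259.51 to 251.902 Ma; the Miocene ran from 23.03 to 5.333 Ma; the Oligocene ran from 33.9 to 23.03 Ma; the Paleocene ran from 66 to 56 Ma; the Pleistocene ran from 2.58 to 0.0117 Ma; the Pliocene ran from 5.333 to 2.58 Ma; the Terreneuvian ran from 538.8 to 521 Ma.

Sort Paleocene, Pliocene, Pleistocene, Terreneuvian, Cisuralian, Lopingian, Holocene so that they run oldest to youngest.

Read off each span (Ma): Paleocene 66–56; Pliocene 5.333–2.58; Pleistocene 2.58–0.0117; Terreneuvian 538.8–521; Cisuralian 298.9–273.01; Lopingian 259.51–251.902; Holocene 0.0117–0.
Larger Ma is older, so oldest→youngest is Terreneuvian, Cisuralian, Lopingian, Paleocene, Pliocene, Pleistocene, Holocene.

Terreneuvian, then Cisuralian, then Lopingian, then Paleocene, then Pliocene, then Pleistocene, then Holocene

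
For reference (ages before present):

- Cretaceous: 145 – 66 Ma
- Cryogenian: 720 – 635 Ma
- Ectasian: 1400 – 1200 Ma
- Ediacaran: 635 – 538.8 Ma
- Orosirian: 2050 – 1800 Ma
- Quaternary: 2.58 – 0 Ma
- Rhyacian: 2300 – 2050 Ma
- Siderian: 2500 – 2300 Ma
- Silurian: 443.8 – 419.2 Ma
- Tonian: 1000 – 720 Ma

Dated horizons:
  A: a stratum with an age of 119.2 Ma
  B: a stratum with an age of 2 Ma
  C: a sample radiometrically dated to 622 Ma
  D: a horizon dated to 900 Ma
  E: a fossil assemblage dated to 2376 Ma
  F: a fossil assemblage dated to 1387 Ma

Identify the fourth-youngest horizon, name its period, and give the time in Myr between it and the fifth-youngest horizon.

Sorted youngest-first by Ma: B (2), A (119.2), C (622), D (900), F (1387), E (2376).
The fourth youngest is D at 900 Ma, which lies in 1000–720 Ma: the Tonian.
The fifth youngest is F at 1387 Ma; separation = |900 − 1387| = 487 Myr.

D, in the Tonian; 487 million years to F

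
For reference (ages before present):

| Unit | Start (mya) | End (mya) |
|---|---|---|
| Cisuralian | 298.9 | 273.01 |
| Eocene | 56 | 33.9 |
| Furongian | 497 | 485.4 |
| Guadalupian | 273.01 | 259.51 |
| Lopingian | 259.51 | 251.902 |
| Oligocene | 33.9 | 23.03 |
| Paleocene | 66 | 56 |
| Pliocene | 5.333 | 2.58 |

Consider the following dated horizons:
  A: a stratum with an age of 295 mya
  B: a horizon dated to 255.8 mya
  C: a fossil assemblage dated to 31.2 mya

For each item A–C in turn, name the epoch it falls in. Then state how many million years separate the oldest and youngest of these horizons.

A — Cisuralian; B — Lopingian; C — Oligocene; span 263.8 million years

Match each age against the start–end ranges in the excerpt: A = 295 Ma → Cisuralian (298.9–273.01); B = 255.8 Ma → Lopingian (259.51–251.902); C = 31.2 Ma → Oligocene (33.9–23.03).
The largest age is 295 Ma and the smallest is 31.2 Ma; their difference is 263.8 Myr.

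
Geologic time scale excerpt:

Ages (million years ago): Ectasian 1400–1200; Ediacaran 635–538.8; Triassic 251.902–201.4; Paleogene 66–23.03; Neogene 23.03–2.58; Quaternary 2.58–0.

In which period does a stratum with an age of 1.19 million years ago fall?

Quaternary

1.19 Ma lies between 2.58 and 0 Ma, so it falls in the Quaternary.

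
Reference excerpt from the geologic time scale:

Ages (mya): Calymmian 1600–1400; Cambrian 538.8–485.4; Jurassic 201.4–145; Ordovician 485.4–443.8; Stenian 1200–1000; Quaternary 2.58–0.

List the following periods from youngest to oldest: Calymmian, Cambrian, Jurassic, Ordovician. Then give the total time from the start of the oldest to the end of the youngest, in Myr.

Jurassic, Ordovician, Cambrian, Calymmian; total span 1455 Myr

Start ages (Ma): Calymmian 1600, Cambrian 538.8, Ordovician 485.4, Jurassic 201.4.
Ordered youngest to oldest: Jurassic, Ordovician, Cambrian, Calymmian.
Span = 1600 − 145 = 1455 Myr.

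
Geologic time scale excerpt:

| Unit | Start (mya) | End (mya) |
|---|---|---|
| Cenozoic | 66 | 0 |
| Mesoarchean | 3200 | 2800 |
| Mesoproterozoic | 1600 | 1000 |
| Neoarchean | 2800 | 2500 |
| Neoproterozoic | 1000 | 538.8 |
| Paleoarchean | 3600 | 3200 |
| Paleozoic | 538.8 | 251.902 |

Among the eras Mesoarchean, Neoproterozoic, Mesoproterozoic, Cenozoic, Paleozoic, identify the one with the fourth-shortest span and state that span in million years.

Start − end for each: Mesoarchean 3200 − 2800 = 400; Neoproterozoic 1000 − 538.8 = 461.2; Mesoproterozoic 1600 − 1000 = 600; Cenozoic 66 − 0 = 66; Paleozoic 538.8 − 251.902 = 286.898.
Ranking these from shortest: Cenozoic < Paleozoic < Mesoarchean < Neoproterozoic < Mesoproterozoic.
Position 4 in that ranking is Neoproterozoic, which lasted 461.2 Myr.

Neoproterozoic, 461.2 million years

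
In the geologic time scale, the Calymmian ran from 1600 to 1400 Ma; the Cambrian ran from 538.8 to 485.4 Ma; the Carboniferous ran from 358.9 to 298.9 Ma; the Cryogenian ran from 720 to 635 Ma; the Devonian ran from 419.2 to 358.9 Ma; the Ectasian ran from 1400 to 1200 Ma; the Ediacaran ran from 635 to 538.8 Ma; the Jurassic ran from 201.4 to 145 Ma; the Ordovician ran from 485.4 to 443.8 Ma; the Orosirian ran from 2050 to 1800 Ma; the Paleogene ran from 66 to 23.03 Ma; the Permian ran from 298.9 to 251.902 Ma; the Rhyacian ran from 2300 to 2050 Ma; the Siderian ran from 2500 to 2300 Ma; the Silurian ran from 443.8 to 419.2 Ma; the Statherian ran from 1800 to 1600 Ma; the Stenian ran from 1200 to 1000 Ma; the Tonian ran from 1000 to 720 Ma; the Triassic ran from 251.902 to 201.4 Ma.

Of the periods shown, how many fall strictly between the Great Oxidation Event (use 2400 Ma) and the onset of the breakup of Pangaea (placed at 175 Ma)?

The older date is 2400 Ma and the younger is 175 Ma.
Periods with start < 2400 and end > 175 Ma: Rhyacian (2300–2050), Orosirian (2050–1800), Statherian (1800–1600), Calymmian (1600–1400), Ectasian (1400–1200), Stenian (1200–1000), Tonian (1000–720), Cryogenian (720–635), Ediacaran (635–538.8), Cambrian (538.8–485.4), Ordovician (485.4–443.8), Silurian (443.8–419.2), Devonian (419.2–358.9), Carboniferous (358.9–298.9), Permian (298.9–251.902), Triassic (251.902–201.4).
That is 16 complete periods.

16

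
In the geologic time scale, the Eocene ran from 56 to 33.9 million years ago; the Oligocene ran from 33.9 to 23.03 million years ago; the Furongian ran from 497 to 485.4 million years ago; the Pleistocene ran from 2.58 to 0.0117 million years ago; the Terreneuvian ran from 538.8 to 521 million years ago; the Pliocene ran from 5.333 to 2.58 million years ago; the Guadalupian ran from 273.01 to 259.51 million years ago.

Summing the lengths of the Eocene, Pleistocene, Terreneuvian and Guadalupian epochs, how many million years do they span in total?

55.9683 million years

Each duration: Eocene = 22.1; Pleistocene = 2.5683; Terreneuvian = 17.8; Guadalupian = 13.5.
Sum: 22.1 + 2.5683 + 17.8 + 13.5 = 55.9683 Myr.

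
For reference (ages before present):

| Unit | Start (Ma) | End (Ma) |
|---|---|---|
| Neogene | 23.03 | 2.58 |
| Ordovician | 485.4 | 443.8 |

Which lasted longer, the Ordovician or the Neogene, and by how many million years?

Ordovician: 485.4 − 443.8 = 41.6 Myr.
Neogene: 23.03 − 2.58 = 20.45 Myr.
Difference: 41.6 − 20.45 = 21.15 Myr, so the Ordovician was longer.

Ordovician, by 21.15 million years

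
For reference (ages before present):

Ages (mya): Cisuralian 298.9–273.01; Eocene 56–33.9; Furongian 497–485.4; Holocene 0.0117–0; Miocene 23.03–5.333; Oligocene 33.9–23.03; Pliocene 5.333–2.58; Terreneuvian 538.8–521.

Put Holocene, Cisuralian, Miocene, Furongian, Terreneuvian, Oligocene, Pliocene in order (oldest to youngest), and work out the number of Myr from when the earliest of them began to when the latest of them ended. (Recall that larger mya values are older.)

Terreneuvian, Furongian, Cisuralian, Oligocene, Miocene, Pliocene, Holocene; total span 538.8 Myr

Start ages (Ma): Terreneuvian 538.8, Furongian 497, Cisuralian 298.9, Oligocene 33.9, Miocene 23.03, Pliocene 5.333, Holocene 0.0117.
Ordered oldest to youngest: Terreneuvian, Furongian, Cisuralian, Oligocene, Miocene, Pliocene, Holocene.
Span = 538.8 − 0 = 538.8 Myr.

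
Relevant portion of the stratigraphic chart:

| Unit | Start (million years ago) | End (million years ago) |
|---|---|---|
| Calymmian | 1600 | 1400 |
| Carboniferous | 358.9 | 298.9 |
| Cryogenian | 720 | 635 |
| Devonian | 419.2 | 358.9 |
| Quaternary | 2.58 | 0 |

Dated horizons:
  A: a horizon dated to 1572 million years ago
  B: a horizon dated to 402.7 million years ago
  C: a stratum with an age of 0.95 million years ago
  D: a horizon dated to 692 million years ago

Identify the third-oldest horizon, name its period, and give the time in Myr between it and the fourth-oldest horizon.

B, in the Devonian; 401.75 million years to C

Larger Ma means older, so oldest first: A 1572 > D 692 > B 402.7 > C 0.95.
Counting 3 along gives B (402.7 Ma); the excerpt puts that inside the Devonian, 419.2–358.9 Ma.
Next in line is C (0.95 Ma), and 402.7 − 0.95 = 401.75 Myr.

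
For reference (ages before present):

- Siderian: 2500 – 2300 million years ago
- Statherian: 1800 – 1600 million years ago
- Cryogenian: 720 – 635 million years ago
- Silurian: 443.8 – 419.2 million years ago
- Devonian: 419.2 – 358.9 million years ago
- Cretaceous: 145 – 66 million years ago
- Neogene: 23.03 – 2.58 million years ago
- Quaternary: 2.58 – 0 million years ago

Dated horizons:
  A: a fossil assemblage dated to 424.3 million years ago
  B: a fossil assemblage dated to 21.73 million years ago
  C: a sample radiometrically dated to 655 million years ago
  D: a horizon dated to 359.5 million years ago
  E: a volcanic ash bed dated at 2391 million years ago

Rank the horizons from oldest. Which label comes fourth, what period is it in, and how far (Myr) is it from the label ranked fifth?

Sorted oldest-first by Ma: E (2391), C (655), A (424.3), D (359.5), B (21.73).
The fourth oldest is D at 359.5 Ma, which lies in 419.2–358.9 Ma: the Devonian.
The fifth oldest is B at 21.73 Ma; separation = |359.5 − 21.73| = 337.77 Myr.

D, in the Devonian; 337.77 million years to B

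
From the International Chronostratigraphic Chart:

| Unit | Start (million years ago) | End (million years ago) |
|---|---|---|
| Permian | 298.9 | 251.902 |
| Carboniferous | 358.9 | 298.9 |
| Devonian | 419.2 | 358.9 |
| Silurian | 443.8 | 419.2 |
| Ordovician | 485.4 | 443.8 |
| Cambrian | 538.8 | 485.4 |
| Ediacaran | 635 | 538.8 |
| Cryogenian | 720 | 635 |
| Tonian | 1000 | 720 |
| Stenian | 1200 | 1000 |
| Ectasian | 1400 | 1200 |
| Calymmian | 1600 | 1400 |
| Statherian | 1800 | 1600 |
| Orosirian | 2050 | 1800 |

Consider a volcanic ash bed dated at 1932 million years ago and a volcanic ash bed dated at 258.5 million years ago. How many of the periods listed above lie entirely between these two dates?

1932 Ma sits inside the Orosirian (2050–1800) and 258.5 Ma inside the Permian (298.9–251.902); neither of those is wholly between the two dates.
The listed periods lying completely between them are Statherian, Calymmian, Ectasian, Stenian, Tonian, Cryogenian, Ediacaran, Cambrian, Ordovician, Silurian, Devonian, Carboniferous — 12 in all.

12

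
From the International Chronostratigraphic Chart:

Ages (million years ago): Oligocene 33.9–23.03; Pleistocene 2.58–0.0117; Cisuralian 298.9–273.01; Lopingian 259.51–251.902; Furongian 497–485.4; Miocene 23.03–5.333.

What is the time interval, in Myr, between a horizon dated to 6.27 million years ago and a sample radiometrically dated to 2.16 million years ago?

6.27 − 2.16 = 4.11 million years.

4.11 million years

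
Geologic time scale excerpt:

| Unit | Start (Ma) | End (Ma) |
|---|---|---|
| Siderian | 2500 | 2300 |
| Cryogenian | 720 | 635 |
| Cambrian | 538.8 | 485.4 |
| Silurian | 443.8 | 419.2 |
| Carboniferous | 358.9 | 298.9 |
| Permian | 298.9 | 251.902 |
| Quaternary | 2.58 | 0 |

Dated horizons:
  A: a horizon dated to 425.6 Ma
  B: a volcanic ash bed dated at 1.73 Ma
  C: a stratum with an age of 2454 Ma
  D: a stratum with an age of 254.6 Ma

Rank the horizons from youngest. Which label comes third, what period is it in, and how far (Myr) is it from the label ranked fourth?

A, in the Silurian; 2028.4 million years to C

Smaller Ma means younger, so youngest first: B 1.73 < D 254.6 < A 425.6 < C 2454.
Counting 3 along gives A (425.6 Ma); the excerpt puts that inside the Silurian, 443.8–419.2 Ma.
Next in line is C (2454 Ma), and 2454 − 425.6 = 2028.4 Myr.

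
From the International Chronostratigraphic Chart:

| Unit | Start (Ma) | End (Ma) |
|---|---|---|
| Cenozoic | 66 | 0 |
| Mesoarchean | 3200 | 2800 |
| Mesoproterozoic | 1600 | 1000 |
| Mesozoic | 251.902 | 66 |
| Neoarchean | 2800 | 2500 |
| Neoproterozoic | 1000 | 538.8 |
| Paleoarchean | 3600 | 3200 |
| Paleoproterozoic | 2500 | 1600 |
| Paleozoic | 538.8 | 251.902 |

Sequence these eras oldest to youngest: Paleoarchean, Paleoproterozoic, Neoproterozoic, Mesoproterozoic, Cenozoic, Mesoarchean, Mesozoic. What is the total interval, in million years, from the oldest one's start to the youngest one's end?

Start ages (Ma): Paleoarchean 3600, Mesoarchean 3200, Paleoproterozoic 2500, Mesoproterozoic 1600, Neoproterozoic 1000, Mesozoic 251.902, Cenozoic 66.
Ordered oldest to youngest: Paleoarchean, Mesoarchean, Paleoproterozoic, Mesoproterozoic, Neoproterozoic, Mesozoic, Cenozoic.
Span = 3600 − 0 = 3600 Myr.

Paleoarchean → Mesoarchean → Paleoproterozoic → Mesoproterozoic → Neoproterozoic → Mesozoic → Cenozoic; total span 3600 Myr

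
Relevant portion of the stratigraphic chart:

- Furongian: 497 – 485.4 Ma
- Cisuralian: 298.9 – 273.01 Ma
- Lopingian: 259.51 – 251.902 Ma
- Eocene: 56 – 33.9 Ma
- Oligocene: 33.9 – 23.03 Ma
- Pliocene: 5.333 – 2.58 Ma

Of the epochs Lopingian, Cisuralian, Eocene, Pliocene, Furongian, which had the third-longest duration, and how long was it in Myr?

Durations: Lopingian 7.608; Cisuralian 25.89; Eocene 22.1; Pliocene 2.753; Furongian 11.6 Myr.
Sorted longest-first: Cisuralian (25.89), Eocene (22.1), Furongian (11.6), Lopingian (7.608), Pliocene (2.753).
The third longest is Furongian at 11.6 Myr.

Furongian, 11.6 million years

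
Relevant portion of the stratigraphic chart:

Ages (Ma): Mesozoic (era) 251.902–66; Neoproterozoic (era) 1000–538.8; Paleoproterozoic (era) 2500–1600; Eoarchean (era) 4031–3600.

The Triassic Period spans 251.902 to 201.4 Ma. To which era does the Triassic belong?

The Triassic (251.902–201.4 Ma) lies entirely within 251.902–66 Ma, the Mesozoic Era.

Mesozoic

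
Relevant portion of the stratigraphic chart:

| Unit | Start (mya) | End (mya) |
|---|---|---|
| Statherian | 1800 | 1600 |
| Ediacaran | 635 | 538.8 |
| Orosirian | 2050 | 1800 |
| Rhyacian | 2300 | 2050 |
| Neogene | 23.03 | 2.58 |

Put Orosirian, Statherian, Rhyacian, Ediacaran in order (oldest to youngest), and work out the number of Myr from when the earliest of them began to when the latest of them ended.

Start ages (Ma): Rhyacian 2300, Orosirian 2050, Statherian 1800, Ediacaran 635.
Ordered oldest to youngest: Rhyacian, Orosirian, Statherian, Ediacaran.
Span = 2300 − 538.8 = 1761.2 Myr.

Rhyacian, Orosirian, Statherian, Ediacaran; total span 1761.2 Myr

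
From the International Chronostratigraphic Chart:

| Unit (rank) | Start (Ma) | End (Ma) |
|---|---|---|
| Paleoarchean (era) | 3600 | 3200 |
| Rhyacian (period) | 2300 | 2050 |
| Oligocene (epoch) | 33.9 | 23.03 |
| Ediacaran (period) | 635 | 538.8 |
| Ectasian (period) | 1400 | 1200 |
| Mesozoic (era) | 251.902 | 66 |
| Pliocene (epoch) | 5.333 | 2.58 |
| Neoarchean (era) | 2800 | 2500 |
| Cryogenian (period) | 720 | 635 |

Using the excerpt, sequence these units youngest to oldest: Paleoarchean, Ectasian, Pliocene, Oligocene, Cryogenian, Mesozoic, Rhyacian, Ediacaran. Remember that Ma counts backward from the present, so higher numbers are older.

Read off each span (Ma): Paleoarchean 3600–3200; Ectasian 1400–1200; Pliocene 5.333–2.58; Oligocene 33.9–23.03; Cryogenian 720–635; Mesozoic 251.902–66; Rhyacian 2300–2050; Ediacaran 635–538.8.
Larger Ma is older, so oldest→youngest is Paleoarchean, Rhyacian, Ectasian, Cryogenian, Ediacaran, Mesozoic, Oligocene, Pliocene; reverse it for youngest→oldest.

Pliocene, then Oligocene, then Mesozoic, then Ediacaran, then Cryogenian, then Ectasian, then Rhyacian, then Paleoarchean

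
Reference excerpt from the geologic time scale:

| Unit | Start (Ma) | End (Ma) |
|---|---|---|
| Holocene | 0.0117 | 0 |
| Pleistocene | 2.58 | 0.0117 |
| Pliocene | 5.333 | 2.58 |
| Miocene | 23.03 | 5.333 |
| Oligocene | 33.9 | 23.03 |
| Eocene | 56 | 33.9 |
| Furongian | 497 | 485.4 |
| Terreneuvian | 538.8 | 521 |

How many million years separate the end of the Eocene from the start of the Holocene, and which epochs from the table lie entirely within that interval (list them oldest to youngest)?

The Eocene closes at 33.9 Ma and the Holocene opens at 0.0117 Ma, so the interval is 33.9 − 0.0117 = 33.8883 Myr.
An epoch fits inside if it starts at or after 33.9 Ma and ends at or before 0.0117 Ma; oldest first that gives Oligocene, Miocene, Pliocene, Pleistocene.

33.8883 million years; Oligocene, Miocene, Pliocene, Pleistocene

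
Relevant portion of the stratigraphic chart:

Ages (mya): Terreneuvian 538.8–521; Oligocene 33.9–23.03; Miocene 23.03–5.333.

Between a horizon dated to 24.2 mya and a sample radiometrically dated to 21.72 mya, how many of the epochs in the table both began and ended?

0

The older date is 24.2 Ma and the younger is 21.72 Ma.
No epoch both begins after 24.2 Ma and ends before 21.72 Ma, so the count is 0.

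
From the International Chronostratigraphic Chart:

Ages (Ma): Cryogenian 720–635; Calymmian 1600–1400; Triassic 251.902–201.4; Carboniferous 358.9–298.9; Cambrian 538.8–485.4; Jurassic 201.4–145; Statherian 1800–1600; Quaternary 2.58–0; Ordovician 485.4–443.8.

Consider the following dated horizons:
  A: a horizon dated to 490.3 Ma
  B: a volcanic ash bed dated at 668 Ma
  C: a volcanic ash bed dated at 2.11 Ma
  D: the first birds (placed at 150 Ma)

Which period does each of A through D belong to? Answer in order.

Match each age against the start–end ranges in the excerpt: A = 490.3 Ma → Cambrian (538.8–485.4); B = 668 Ma → Cryogenian (720–635); C = 2.11 Ma → Quaternary (2.58–0); D = 150 Ma → Jurassic (201.4–145).

A — Cambrian; B — Cryogenian; C — Quaternary; D — Jurassic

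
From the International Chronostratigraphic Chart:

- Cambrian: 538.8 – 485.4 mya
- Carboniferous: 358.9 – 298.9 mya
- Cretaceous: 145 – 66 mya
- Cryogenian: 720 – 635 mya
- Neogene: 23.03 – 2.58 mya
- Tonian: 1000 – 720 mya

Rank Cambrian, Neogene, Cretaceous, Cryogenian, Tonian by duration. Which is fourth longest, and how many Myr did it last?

Cambrian, 53.4 million years

Start − end for each: Cambrian 538.8 − 485.4 = 53.4; Neogene 23.03 − 2.58 = 20.45; Cretaceous 145 − 66 = 79; Cryogenian 720 − 635 = 85; Tonian 1000 − 720 = 280.
Ranking these from longest: Tonian > Cryogenian > Cretaceous > Cambrian > Neogene.
Position 4 in that ranking is Cambrian, which lasted 53.4 Myr.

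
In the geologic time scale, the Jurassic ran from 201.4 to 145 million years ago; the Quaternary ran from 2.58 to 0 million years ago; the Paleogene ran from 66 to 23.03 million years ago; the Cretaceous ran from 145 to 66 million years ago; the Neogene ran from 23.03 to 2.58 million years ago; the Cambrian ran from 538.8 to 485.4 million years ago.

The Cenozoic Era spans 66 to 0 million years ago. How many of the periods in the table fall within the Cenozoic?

3

Periods inside 66–0 Ma: Paleogene, Neogene, Quaternary — 3 in total.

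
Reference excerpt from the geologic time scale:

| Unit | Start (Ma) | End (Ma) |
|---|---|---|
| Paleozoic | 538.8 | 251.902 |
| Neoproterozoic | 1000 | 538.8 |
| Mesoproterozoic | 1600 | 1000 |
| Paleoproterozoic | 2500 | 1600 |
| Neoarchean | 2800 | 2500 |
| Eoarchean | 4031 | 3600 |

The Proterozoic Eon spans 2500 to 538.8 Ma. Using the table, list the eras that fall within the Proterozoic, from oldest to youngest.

Paleoproterozoic, Mesoproterozoic, Neoproterozoic

Eras with both bounds inside 2500–538.8 Ma: Paleoproterozoic (2500–1600), Mesoproterozoic (1600–1000), Neoproterozoic (1000–538.8).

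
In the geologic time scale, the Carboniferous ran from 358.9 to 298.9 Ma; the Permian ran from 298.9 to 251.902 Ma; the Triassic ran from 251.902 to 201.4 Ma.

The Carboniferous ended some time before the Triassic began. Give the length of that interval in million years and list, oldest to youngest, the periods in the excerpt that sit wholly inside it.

The Carboniferous closes at 298.9 Ma and the Triassic opens at 251.902 Ma, so the interval is 298.9 − 251.902 = 46.998 Myr.
A period fits inside if it starts at or after 298.9 Ma and ends at or before 251.902 Ma; oldest first that gives Permian.

46.998 million years; Permian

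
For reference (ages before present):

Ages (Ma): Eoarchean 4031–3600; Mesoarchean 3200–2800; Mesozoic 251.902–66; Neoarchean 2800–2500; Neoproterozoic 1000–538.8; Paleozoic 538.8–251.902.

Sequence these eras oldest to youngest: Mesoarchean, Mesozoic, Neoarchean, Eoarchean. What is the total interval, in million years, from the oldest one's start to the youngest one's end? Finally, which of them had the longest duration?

Start ages (Ma): Eoarchean 4031, Mesoarchean 3200, Neoarchean 2800, Mesozoic 251.902.
Ordered oldest to youngest: Eoarchean, Mesoarchean, Neoarchean, Mesozoic.
Span = 4031 − 66 = 3965 Myr.
Durations: Neoarchean 300, Eoarchean 431, Mesoarchean 400, Mesozoic 185.902 → longest is Eoarchean (431 Myr).

Eoarchean → Mesoarchean → Neoarchean → Mesozoic; total span 3965 Myr; longest is Eoarchean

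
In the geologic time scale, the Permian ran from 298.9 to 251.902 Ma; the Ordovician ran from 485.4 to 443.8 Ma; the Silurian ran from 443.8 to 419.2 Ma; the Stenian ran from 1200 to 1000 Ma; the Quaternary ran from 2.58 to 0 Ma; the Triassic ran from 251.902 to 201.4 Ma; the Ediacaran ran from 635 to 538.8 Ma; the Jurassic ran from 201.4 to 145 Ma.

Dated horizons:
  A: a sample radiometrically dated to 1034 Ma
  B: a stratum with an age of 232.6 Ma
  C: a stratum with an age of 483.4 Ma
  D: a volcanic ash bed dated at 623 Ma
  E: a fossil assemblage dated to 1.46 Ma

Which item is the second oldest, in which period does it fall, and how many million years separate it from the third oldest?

Sorted oldest-first by Ma: A (1034), D (623), C (483.4), B (232.6), E (1.46).
The second oldest is D at 623 Ma, which lies in 635–538.8 Ma: the Ediacaran.
The third oldest is C at 483.4 Ma; separation = |623 − 483.4| = 139.6 Myr.

D, in the Ediacaran; 139.6 million years to C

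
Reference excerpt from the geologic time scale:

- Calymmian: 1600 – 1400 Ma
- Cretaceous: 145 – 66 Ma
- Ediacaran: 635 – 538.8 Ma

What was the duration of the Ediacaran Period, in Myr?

635 − 538.8 = 96.2 million years.

96.2 million years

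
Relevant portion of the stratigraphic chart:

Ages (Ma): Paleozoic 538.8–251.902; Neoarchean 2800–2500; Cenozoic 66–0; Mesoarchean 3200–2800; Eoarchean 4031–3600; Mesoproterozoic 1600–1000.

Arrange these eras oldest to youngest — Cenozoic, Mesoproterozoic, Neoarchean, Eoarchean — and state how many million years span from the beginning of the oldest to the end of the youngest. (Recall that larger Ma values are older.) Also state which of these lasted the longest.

From the excerpt: Cenozoic 66–0; Mesoproterozoic 1600–1000; Neoarchean 2800–2500; Eoarchean 4031–3600 (Ma).
Larger Ma is earlier, so the oldest is Eoarchean and the youngest is Cenozoic; oldest to youngest: Eoarchean, Neoarchean, Mesoproterozoic, Cenozoic.
Oldest start 4031 minus youngest end 0 gives 4031 Myr overall.
Individual lengths (start − end): Mesoproterozoic 600; Neoarchean 300; Eoarchean 431; Cenozoic 66. The largest is Mesoproterozoic at 600 Myr.

Eoarchean, Neoarchean, Mesoproterozoic, Cenozoic; total span 4031 Myr; longest is Mesoproterozoic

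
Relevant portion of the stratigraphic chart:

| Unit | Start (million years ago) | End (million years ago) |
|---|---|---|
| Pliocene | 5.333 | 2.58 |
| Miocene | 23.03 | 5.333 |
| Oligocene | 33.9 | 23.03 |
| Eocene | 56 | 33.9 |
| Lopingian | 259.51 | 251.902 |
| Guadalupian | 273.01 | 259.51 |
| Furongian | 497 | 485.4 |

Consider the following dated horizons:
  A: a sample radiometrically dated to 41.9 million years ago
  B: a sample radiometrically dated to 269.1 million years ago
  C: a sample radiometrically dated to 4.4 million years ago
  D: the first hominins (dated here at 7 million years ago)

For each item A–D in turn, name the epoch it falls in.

A — Eocene; B — Guadalupian; C — Pliocene; D — Miocene

Match each age against the start–end ranges in the excerpt: A = 41.9 Ma → Eocene (56–33.9); B = 269.1 Ma → Guadalupian (273.01–259.51); C = 4.4 Ma → Pliocene (5.333–2.58); D = 7 Ma → Miocene (23.03–5.333).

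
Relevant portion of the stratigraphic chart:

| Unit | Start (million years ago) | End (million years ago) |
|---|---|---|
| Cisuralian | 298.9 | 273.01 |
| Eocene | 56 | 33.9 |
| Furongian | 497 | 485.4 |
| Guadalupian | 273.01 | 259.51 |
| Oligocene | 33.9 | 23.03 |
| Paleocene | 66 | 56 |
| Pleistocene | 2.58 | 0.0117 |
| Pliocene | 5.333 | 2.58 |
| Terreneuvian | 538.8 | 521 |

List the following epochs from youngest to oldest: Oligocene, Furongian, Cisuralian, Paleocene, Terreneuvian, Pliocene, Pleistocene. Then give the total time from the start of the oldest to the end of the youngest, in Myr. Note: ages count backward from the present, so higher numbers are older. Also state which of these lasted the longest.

From the excerpt: Oligocene 33.9–23.03; Furongian 497–485.4; Cisuralian 298.9–273.01; Paleocene 66–56; Terreneuvian 538.8–521; Pliocene 5.333–2.58; Pleistocene 2.58–0.0117 (Ma).
Larger Ma is earlier, so the oldest is Terreneuvian and the youngest is Pleistocene; youngest to oldest: Pleistocene, Pliocene, Oligocene, Paleocene, Cisuralian, Furongian, Terreneuvian.
Oldest start 538.8 minus youngest end 0.0117 gives 538.7883 Myr overall.
Individual lengths (start − end): Paleocene 10; Oligocene 10.87; Pliocene 2.753; Terreneuvian 17.8; Cisuralian 25.89; Pleistocene 2.5683; Furongian 11.6. The largest is Cisuralian at 25.89 Myr.

Pleistocene → Pliocene → Oligocene → Paleocene → Cisuralian → Furongian → Terreneuvian; total span 538.7883 Myr; longest is Cisuralian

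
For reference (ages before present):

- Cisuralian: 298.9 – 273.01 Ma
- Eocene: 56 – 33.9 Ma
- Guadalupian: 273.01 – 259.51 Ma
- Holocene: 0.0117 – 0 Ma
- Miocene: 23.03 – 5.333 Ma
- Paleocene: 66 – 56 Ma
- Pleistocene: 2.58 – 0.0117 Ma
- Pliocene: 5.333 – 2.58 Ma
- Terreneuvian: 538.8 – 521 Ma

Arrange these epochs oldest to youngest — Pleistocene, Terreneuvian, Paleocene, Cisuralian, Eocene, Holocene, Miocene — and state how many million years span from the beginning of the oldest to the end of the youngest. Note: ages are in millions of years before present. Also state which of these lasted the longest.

Terreneuvian → Cisuralian → Paleocene → Eocene → Miocene → Pleistocene → Holocene; total span 538.8 Myr; longest is Cisuralian

From the excerpt: Pleistocene 2.58–0.0117; Terreneuvian 538.8–521; Paleocene 66–56; Cisuralian 298.9–273.01; Eocene 56–33.9; Holocene 0.0117–0; Miocene 23.03–5.333 (Ma).
Larger Ma is earlier, so the oldest is Terreneuvian and the youngest is Holocene; oldest to youngest: Terreneuvian, Cisuralian, Paleocene, Eocene, Miocene, Pleistocene, Holocene.
Oldest start 538.8 minus youngest end 0 gives 538.8 Myr overall.
Individual lengths (start − end): Eocene 22.1; Paleocene 10; Cisuralian 25.89; Pleistocene 2.5683; Miocene 17.697; Terreneuvian 17.8; Holocene 0.0117. The largest is Cisuralian at 25.89 Myr.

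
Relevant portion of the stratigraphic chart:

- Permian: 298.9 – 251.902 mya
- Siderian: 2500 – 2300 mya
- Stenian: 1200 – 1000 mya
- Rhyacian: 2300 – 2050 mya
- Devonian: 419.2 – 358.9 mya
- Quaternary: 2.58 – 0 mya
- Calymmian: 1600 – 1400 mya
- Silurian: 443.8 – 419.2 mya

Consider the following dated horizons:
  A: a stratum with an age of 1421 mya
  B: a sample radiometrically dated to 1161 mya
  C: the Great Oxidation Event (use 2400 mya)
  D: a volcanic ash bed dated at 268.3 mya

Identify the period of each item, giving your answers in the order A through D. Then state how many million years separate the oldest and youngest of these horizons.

A — Calymmian; B — Stenian; C — Siderian; D — Permian; span 2131.7 million years

Match each age against the start–end ranges in the excerpt: A = 1421 Ma → Calymmian (1600–1400); B = 1161 Ma → Stenian (1200–1000); C = 2400 Ma → Siderian (2500–2300); D = 268.3 Ma → Permian (298.9–251.902).
The largest age is 2400 Ma and the smallest is 268.3 Ma; their difference is 2131.7 Myr.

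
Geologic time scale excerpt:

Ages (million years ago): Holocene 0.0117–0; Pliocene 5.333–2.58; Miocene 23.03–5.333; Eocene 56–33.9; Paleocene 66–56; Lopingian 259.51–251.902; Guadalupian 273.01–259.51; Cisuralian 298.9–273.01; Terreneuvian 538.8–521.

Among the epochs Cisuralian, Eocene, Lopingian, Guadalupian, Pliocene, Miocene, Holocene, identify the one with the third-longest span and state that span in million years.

Durations: Cisuralian 25.89; Eocene 22.1; Lopingian 7.608; Guadalupian 13.5; Pliocene 2.753; Miocene 17.697; Holocene 0.0117 Myr.
Sorted longest-first: Cisuralian (25.89), Eocene (22.1), Miocene (17.697), Guadalupian (13.5), Lopingian (7.608), Pliocene (2.753), Holocene (0.0117).
The third longest is Miocene at 17.697 Myr.

Miocene, 17.697 million years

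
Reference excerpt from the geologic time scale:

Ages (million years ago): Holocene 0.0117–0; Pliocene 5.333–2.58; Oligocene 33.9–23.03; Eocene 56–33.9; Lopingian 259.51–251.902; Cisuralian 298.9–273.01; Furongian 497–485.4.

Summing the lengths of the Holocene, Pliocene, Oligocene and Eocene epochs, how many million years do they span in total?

Duration is start − end for each: (0.0117 − 0) + (5.333 − 2.58) + (33.9 − 23.03) + (56 − 33.9).
That is 0.0117 + 2.753 + 10.87 + 22.1, which totals 35.7347 million years.

35.7347 million years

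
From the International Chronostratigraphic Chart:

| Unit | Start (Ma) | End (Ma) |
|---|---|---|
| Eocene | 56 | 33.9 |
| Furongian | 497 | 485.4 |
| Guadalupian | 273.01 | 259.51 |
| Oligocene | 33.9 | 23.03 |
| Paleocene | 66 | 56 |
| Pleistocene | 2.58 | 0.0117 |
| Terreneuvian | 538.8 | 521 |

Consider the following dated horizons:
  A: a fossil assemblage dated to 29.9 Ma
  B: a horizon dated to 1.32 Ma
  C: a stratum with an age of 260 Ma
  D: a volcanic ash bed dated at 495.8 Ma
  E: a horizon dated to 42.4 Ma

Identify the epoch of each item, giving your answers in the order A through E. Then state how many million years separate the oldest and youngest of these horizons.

A: 29.9 Ma lies in 33.9–23.03 Ma, so Oligocene.
B: 1.32 Ma lies in 2.58–0.0117 Ma, so Pleistocene.
C: 260 Ma lies in 273.01–259.51 Ma, so Guadalupian.
D: 495.8 Ma lies in 497–485.4 Ma, so Furongian.
E: 42.4 Ma lies in 56–33.9 Ma, so Eocene.
Oldest = 495.8 Ma, youngest = 1.32 Ma → span 494.48 Myr.

A — Oligocene; B — Pleistocene; C — Guadalupian; D — Furongian; E — Eocene; span 494.48 million years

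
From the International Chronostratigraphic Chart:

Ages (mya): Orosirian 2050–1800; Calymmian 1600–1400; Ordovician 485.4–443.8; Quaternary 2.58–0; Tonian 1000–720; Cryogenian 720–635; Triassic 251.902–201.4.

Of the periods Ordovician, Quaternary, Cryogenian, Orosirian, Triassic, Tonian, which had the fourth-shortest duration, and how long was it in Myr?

Cryogenian, 85 million years

Start − end for each: Ordovician 485.4 − 443.8 = 41.6; Quaternary 2.58 − 0 = 2.58; Cryogenian 720 − 635 = 85; Orosirian 2050 − 1800 = 250; Triassic 251.902 − 201.4 = 50.502; Tonian 1000 − 720 = 280.
Ranking these from shortest: Quaternary < Ordovician < Triassic < Cryogenian < Orosirian < Tonian.
Position 4 in that ranking is Cryogenian, which lasted 85 Myr.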